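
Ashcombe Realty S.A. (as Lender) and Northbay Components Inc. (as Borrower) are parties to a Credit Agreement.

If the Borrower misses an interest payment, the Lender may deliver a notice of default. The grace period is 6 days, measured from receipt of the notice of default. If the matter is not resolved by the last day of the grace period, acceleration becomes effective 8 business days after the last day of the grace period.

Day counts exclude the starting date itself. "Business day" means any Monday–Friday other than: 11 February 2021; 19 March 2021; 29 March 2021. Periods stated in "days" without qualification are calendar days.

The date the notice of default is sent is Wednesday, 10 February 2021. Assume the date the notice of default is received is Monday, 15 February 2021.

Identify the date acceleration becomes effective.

3 March 2021

The last day of the grace period: 15 February 2021 + 6 days = 21 February 2021.
The date acceleration becomes effective: counting 8 business days from Sunday, 21 February 2021 (Feb 22, Feb 23, Feb 24, Feb 25, Feb 26, Mar 1, Mar 2, Mar 3, skipping weekends) reaches Wednesday, 3 March 2021.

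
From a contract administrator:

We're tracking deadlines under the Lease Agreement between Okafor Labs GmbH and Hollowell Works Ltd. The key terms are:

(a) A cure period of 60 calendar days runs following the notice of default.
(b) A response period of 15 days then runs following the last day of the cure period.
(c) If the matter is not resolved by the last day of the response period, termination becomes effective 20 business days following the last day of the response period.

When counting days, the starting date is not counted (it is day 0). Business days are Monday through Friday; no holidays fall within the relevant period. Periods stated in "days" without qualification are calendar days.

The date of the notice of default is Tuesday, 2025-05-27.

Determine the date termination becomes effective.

2025-09-05

The last day of the cure period: 2025-05-27 + 60 days = 2025-07-26.
The last day of the response period: 2025-07-26 + 15 days = 2025-08-10.
The date termination becomes effective: counting 20 business days from Sunday, 2025-08-10 (Aug 11, Aug 12, Aug 13, Aug 14, …, Sep 3, Sep 4, Sep 5, skipping weekends) reaches Friday, 2025-09-05.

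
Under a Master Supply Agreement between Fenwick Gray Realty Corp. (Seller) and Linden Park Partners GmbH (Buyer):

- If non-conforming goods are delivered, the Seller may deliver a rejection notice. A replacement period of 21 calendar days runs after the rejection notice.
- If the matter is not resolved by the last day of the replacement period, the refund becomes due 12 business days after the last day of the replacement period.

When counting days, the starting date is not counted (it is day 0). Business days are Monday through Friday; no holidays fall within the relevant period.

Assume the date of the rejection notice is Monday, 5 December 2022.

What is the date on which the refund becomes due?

The last day of the replacement period: 21 calendar days after 5 December 2022 is 26 December 2022.
The date on which the refund becomes due: counting 12 business days from Monday, 26 December 2022 (Dec 27, Dec 28, Dec 29, Dec 30, …, Jan 9, Jan 10, Jan 11, skipping weekends) reaches Wednesday, 11 January 2023.

11 January 2023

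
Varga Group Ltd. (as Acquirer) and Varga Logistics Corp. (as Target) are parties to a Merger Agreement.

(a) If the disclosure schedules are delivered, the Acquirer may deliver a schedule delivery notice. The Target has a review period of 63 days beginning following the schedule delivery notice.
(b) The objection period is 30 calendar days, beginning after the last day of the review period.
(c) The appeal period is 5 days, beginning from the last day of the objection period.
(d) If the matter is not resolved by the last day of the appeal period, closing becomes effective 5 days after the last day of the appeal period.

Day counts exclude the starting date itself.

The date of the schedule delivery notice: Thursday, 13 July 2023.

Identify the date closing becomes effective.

Adding 63 calendar days to 13 July 2023 gives 14 September 2023, which is the last day of the review period.
The last day of the objection period: 30 calendar days after 14 September 2023 is 14 October 2023.
Adding 5 calendar days to 14 October 2023 gives 19 October 2023, which is the last day of the appeal period.
The date closing becomes effective: 19 October 2023 + 5 days = 24 October 2023.

24 October 2023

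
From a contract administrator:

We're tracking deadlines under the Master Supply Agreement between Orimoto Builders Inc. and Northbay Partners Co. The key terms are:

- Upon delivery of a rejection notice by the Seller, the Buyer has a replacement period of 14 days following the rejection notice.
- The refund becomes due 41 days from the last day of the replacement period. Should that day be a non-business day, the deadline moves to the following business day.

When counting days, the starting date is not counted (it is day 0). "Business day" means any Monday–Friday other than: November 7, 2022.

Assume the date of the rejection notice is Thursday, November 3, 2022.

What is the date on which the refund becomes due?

Adding 14 calendar days to November 3, 2022 gives November 17, 2022, which is the last day of the replacement period.
The date on which the refund becomes due: 41 calendar days after November 17, 2022 is December 28, 2022. December 28, 2022 is a Wednesday and is not a listed holiday, so no roll-forward applies.

December 28, 2022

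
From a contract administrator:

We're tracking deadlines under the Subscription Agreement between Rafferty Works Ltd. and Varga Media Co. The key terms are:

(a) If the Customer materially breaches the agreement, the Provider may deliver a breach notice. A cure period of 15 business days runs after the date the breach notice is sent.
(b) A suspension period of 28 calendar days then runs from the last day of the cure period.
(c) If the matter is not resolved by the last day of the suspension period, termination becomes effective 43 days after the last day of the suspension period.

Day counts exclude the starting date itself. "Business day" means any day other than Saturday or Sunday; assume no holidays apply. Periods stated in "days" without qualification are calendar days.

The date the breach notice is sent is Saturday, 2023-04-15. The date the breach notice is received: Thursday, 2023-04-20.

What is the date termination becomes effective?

The last day of the cure period: 15 business days after Saturday, 2023-04-15, skipping weekends — Apr 17, Apr 18, Apr 19, Apr 20, …, May 3, May 4, May 5 — lands on Friday, 2023-05-05.
The last day of the suspension period: 2023-05-05 + 28 days = 2023-06-02.
The date termination becomes effective: 2023-06-02 + 43 days = 2023-07-15.

2023-07-15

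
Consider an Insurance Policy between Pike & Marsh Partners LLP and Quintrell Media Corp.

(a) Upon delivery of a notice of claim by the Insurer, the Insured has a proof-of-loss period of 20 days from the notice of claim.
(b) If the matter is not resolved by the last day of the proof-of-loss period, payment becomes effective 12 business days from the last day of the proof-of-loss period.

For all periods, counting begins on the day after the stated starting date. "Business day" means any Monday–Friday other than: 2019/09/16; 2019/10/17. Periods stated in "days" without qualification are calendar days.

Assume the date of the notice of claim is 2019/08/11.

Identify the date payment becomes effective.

2019/09/18

The last day of the proof-of-loss period: 20 calendar days after 2019/08/11 is 2019/08/31.
The date payment becomes effective: counting 12 business days from Saturday, 2019/08/31 (Sep 2, Sep 3, Sep 4, Sep 5, …, Sep 13, Sep 17, Sep 18, skipping weekends and the listed holiday on Sep 16) reaches Wednesday, 2019/09/18.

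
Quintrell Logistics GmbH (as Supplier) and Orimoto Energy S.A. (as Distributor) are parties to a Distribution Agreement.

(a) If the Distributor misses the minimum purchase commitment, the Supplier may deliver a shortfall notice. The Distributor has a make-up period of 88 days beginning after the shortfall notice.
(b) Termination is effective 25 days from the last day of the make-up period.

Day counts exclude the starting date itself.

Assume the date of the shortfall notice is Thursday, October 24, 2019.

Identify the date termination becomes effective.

Adding 88 calendar days to October 24, 2019 gives January 20, 2020, which is the last day of the make-up period.
The date termination becomes effective: January 20, 2020 + 25 days = February 14, 2020.

February 14, 2020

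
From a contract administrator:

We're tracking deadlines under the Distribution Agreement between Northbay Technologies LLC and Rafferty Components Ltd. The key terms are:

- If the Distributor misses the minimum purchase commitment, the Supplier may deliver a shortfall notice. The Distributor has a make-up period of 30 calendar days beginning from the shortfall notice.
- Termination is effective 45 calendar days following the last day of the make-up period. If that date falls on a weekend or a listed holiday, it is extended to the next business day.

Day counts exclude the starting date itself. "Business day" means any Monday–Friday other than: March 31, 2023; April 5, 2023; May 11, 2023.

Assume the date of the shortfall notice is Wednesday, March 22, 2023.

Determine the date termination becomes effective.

Adding 30 calendar days to March 22, 2023 gives April 21, 2023, which is the last day of the make-up period.
Adding 45 calendar days to April 21, 2023 gives June 5, 2023, which is the date termination becomes effective. June 5, 2023 is a Monday and is not a listed holiday, so no roll-forward applies.

June 5, 2023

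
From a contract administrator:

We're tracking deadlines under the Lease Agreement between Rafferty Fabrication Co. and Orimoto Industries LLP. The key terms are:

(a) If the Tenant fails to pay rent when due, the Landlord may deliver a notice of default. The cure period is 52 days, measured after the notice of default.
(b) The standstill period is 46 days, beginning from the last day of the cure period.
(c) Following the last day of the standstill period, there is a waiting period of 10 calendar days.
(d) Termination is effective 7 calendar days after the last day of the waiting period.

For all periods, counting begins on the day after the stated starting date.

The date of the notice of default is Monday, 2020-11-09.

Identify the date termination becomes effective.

2021-03-04

Adding 52 calendar days to 2020-11-09 gives 2020-12-31, which is the last day of the cure period.
The last day of the standstill period: 46 calendar days after 2020-12-31 is 2021-02-15.
Adding 10 calendar days to 2021-02-15 gives 2021-02-25, which is the last day of the waiting period.
Adding 7 calendar days to 2021-02-25 gives 2021-03-04, which is the date termination becomes effective.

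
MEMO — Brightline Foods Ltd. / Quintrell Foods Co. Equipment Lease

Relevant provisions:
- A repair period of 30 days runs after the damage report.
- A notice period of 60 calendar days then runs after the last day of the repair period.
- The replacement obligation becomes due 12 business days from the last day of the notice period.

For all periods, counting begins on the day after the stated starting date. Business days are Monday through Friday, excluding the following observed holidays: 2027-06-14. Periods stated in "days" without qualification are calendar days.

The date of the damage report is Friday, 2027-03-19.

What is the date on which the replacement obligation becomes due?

The last day of the repair period: 30 calendar days after 2027-03-19 is 2027-04-18.
The last day of the notice period: 60 calendar days after 2027-04-18 is 2027-06-17.
From Thursday, 2027-06-17, 12 business days (Jun 18, Jun 21, Jun 22, Jun 23, …, Jul 1, Jul 2, Jul 5, skipping weekends) brings us to Monday, 2027-07-05, which is the date on which the replacement obligation becomes due.

2027-07-05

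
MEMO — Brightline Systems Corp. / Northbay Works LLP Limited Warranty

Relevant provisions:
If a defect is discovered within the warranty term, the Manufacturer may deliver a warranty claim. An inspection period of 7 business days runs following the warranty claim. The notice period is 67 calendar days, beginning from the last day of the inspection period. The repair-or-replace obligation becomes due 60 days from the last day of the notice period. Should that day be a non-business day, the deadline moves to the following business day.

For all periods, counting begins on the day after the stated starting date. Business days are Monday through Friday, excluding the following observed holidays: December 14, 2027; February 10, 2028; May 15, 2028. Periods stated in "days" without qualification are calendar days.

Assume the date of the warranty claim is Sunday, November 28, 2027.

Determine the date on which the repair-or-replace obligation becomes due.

The last day of the inspection period: 7 business days after Sunday, November 28, 2027, skipping weekends — Nov 29, Nov 30, Dec 1, Dec 2, Dec 3, Dec 6, Dec 7 — lands on Tuesday, December 7, 2027.
Adding 67 calendar days to December 7, 2027 gives February 12, 2028, which is the last day of the notice period.
Adding 60 calendar days to February 12, 2028 gives April 12, 2028, which is the date on which the repair-or-replace obligation becomes due. April 12, 2028 is a Wednesday and is not a listed holiday, so no roll-forward applies.

April 12, 2028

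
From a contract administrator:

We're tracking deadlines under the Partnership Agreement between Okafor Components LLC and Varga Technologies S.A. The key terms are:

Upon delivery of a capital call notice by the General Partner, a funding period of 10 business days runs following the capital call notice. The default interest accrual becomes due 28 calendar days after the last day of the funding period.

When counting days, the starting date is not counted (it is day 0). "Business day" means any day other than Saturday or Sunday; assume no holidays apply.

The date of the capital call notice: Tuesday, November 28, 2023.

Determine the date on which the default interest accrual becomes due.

The last day of the funding period: counting 10 business days from Tuesday, November 28, 2023 (Nov 29, Nov 30, Dec 1, Dec 4, Dec 5, Dec 6, Dec 7, Dec 8, Dec 11, Dec 12, skipping weekends) reaches Tuesday, December 12, 2023.
Adding 28 calendar days to December 12, 2023 gives January 9, 2024, which is the date on which the default interest accrual becomes due.

January 9, 2024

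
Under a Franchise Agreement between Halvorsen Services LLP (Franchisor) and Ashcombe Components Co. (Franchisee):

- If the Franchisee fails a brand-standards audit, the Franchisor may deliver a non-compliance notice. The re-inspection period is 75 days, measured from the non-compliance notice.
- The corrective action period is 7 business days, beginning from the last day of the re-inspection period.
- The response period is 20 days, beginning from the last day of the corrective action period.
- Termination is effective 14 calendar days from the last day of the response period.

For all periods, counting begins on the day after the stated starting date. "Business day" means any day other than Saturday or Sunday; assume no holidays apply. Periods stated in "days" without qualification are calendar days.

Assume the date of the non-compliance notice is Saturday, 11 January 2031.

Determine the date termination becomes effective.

11 May 2031

The last day of the re-inspection period: 75 calendar days after 11 January 2031 is 27 March 2031.
From Thursday, 27 March 2031, 7 business days (Mar 28, Mar 31, Apr 1, Apr 2, Apr 3, Apr 4, Apr 7, skipping weekends) brings us to Monday, 7 April 2031, which is the last day of the corrective action period.
Adding 20 calendar days to 7 April 2031 gives 27 April 2031, which is the last day of the response period.
The date termination becomes effective: 27 April 2031 + 14 days = 11 May 2031.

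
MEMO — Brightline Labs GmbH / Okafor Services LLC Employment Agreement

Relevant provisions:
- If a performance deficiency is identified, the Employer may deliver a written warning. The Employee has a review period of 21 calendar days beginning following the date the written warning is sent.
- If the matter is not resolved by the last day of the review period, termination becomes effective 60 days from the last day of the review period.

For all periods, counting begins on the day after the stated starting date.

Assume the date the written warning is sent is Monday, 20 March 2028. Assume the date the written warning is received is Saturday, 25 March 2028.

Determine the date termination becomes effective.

The last day of the review period: 20 March 2028 + 21 days = 10 April 2028.
Adding 60 calendar days to 10 April 2028 gives 9 June 2028, which is the date termination becomes effective.

9 June 2028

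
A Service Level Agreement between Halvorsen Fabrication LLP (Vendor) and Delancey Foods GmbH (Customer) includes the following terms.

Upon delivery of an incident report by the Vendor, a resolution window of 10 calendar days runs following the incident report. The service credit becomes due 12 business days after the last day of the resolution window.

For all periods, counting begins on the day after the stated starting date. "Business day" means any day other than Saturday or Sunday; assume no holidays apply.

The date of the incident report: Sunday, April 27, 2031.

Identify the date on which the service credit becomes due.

Adding 10 calendar days to April 27, 2031 gives May 7, 2031, which is the last day of the resolution window.
The date on which the service credit becomes due: 12 business days after Wednesday, May 7, 2031, skipping weekends — May 8, May 9, May 12, May 13, …, May 21, May 22, May 23 — lands on Friday, May 23, 2031.

May 23, 2031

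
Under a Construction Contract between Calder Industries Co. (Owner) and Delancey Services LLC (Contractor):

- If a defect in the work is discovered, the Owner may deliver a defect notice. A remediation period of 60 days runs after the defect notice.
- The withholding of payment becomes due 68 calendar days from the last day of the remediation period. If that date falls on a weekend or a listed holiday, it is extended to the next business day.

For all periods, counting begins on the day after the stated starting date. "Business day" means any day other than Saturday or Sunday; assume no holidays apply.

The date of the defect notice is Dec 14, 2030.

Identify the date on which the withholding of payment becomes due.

Apr 21, 2031

The last day of the remediation period: Dec 14, 2030 + 60 days = Feb 12, 2031.
The date on which the withholding of payment becomes due: Feb 12, 2031 + 68 days = Apr 21, 2031. Apr 21, 2031 is a Monday, so no roll-forward applies.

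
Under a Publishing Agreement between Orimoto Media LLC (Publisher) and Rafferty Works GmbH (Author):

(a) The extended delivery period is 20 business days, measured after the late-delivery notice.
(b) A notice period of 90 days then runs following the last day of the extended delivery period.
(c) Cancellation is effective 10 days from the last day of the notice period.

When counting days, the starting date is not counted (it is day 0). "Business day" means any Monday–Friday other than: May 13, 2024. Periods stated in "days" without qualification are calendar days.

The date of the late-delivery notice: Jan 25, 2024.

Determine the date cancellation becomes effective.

From Thursday, Jan 25, 2024, 20 business days (Jan 26, Jan 29, Jan 30, Jan 31, …, Feb 20, Feb 21, Feb 22, skipping weekends) brings us to Thursday, Feb 22, 2024, which is the last day of the extended delivery period.
The last day of the notice period: 90 calendar days after Feb 22, 2024 is May 22, 2024.
The date cancellation becomes effective: May 22, 2024 + 10 days = Jun 1, 2024.

Jun 1, 2024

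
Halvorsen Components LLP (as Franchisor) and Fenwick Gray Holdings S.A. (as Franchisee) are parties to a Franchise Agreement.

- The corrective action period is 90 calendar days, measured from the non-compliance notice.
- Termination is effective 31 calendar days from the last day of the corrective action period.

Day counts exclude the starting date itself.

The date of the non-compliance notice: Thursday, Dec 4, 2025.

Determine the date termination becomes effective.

Apr 4, 2026

The last day of the corrective action period: Dec 4, 2025 + 90 days = Mar 4, 2026.
The date termination becomes effective: Mar 4, 2026 + 31 days = Apr 4, 2026.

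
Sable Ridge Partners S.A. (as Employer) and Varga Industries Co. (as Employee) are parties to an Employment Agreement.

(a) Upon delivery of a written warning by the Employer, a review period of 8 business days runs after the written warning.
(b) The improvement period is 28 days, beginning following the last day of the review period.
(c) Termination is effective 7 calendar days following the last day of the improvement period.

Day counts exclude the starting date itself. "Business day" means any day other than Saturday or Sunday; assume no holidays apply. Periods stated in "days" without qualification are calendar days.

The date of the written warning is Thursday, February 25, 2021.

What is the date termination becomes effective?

From Thursday, February 25, 2021, 8 business days (Feb 26, Mar 1, Mar 2, Mar 3, Mar 4, Mar 5, Mar 8, Mar 9, skipping weekends) brings us to Tuesday, March 9, 2021, which is the last day of the review period.
The last day of the improvement period: March 9, 2021 + 28 days = April 6, 2021.
The date termination becomes effective: 7 calendar days after April 6, 2021 is April 13, 2021.

April 13, 2021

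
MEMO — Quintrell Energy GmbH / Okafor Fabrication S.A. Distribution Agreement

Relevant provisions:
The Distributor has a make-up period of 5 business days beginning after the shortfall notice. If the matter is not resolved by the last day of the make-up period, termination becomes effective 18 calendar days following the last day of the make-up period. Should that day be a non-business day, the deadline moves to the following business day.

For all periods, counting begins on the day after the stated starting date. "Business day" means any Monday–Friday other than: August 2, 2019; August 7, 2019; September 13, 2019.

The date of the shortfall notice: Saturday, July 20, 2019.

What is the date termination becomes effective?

The last day of the make-up period: counting 5 business days from Saturday, July 20, 2019 (Jul 22, Jul 23, Jul 24, Jul 25, Jul 26, skipping weekends) reaches Friday, July 26, 2019.
Adding 18 calendar days to July 26, 2019 gives August 13, 2019, which is the date termination becomes effective. August 13, 2019 is a Tuesday and is not a listed holiday, so no roll-forward applies.

August 13, 2019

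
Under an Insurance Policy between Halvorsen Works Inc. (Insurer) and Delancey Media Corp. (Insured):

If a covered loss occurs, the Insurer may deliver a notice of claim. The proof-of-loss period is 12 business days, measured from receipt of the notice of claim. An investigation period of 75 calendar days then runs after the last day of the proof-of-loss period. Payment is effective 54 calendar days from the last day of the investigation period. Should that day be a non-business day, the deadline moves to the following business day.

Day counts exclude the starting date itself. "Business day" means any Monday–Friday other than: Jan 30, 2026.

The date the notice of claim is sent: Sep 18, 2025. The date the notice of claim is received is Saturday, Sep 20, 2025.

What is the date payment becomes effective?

Feb 13, 2026

The last day of the proof-of-loss period: counting 12 business days from Saturday, Sep 20, 2025 (Sep 22, Sep 23, Sep 24, Sep 25, …, Oct 3, Oct 6, Oct 7, skipping weekends) reaches Tuesday, Oct 7, 2025.
The last day of the investigation period: Oct 7, 2025 + 75 days = Dec 21, 2025.
Adding 54 calendar days to Dec 21, 2025 gives Feb 13, 2026, which is the date payment becomes effective. Feb 13, 2026 is a Friday and is not a listed holiday, so no roll-forward applies.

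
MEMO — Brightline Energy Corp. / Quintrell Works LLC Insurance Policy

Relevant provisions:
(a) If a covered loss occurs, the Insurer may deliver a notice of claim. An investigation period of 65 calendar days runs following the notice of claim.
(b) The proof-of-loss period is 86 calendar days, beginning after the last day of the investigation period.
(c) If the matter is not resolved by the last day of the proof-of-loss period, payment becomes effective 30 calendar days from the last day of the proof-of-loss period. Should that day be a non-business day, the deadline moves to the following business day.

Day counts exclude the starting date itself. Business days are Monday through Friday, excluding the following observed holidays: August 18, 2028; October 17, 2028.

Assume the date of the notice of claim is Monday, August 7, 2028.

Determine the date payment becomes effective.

Adding 65 calendar days to August 7, 2028 gives October 11, 2028, which is the last day of the investigation period.
The last day of the proof-of-loss period: 86 calendar days after October 11, 2028 is January 5, 2029.
The date payment becomes effective: 30 calendar days after January 5, 2029 is February 4, 2029. That falls on a Sunday, so it rolls to the next business day, Monday, February 5, 2029.

February 5, 2029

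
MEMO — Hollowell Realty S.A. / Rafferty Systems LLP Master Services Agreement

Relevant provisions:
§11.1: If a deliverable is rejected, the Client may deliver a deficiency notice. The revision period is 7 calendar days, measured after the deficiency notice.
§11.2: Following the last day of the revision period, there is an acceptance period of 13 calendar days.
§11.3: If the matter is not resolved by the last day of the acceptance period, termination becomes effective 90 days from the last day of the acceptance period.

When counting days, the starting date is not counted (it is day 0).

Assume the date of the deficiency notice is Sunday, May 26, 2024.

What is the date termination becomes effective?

The last day of the revision period: May 26, 2024 + 7 days = Jun 2, 2024.
Adding 13 calendar days to Jun 2, 2024 gives Jun 15, 2024, which is the last day of the acceptance period.
The date termination becomes effective: 90 calendar days after Jun 15, 2024 is Sep 13, 2024.

Sep 13, 2024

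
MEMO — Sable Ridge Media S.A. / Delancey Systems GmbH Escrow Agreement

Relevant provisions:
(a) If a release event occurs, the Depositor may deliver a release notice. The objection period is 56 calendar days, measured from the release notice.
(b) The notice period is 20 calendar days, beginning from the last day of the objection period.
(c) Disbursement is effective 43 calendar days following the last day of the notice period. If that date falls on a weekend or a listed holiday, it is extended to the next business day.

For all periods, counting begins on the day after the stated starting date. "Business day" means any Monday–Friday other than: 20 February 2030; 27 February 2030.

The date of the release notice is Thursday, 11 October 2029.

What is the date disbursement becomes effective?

The last day of the objection period: 56 calendar days after 11 October 2029 is 6 December 2029.
The last day of the notice period: 20 calendar days after 6 December 2029 is 26 December 2029.
The date disbursement becomes effective: 43 calendar days after 26 December 2029 is 7 February 2030. 7 February 2030 is a Thursday and is not a listed holiday, so no roll-forward applies.

7 February 2030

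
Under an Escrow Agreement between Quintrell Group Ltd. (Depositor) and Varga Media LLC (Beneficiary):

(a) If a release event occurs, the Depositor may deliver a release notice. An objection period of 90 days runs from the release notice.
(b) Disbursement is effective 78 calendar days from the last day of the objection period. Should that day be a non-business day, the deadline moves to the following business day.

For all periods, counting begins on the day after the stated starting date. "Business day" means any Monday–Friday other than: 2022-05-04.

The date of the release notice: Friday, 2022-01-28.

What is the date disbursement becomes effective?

2022-07-15

The last day of the objection period: 2022-01-28 + 90 days = 2022-04-28.
Adding 78 calendar days to 2022-04-28 gives 2022-07-15, which is the date disbursement becomes effective. 2022-07-15 is a Friday and is not a listed holiday, so no roll-forward applies.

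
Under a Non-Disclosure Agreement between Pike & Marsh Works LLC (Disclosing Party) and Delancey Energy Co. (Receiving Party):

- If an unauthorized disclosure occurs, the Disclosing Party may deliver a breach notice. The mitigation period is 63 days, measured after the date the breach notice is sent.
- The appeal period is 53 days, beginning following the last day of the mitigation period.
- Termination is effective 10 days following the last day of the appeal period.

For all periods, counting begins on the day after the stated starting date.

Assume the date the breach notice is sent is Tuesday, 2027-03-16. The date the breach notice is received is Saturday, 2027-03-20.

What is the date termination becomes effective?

The last day of the mitigation period: 63 calendar days after 2027-03-16 is 2027-05-18.
Adding 53 calendar days to 2027-05-18 gives 2027-07-10, which is the last day of the appeal period.
The date termination becomes effective: 10 calendar days after 2027-07-10 is 2027-07-20.

2027-07-20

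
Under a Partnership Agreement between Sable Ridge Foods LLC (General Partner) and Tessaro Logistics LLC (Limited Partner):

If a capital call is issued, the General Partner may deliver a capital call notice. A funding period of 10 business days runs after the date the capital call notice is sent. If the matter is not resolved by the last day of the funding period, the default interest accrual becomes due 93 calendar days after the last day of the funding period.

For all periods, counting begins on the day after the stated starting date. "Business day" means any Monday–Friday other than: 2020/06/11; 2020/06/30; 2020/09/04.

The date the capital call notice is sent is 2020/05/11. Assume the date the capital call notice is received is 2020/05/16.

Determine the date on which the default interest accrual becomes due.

2020/08/26

The last day of the funding period: 10 business days after Monday, 2020/05/11, skipping weekends — May 12, May 13, May 14, May 15, May 18, May 19, May 20, May 21, May 22, May 25 — lands on Monday, 2020/05/25.
The date on which the default interest accrual becomes due: 93 calendar days after 2020/05/25 is 2020/08/26.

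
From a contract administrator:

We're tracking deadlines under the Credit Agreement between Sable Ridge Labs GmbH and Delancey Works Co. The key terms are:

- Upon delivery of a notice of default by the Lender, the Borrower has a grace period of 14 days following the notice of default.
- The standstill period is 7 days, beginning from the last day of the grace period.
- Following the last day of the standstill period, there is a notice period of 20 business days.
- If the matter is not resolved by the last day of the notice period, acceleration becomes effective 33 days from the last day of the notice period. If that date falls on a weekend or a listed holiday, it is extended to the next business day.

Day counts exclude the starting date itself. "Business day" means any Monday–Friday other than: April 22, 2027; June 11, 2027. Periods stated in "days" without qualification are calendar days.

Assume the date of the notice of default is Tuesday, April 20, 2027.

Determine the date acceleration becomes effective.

The last day of the grace period: 14 calendar days after April 20, 2027 is May 4, 2027.
The last day of the standstill period: 7 calendar days after May 4, 2027 is May 11, 2027.
From Tuesday, May 11, 2027, 20 business days (May 12, May 13, May 14, May 17, …, Jun 4, Jun 7, Jun 8, skipping weekends) brings us to Tuesday, June 8, 2027, which is the last day of the notice period.
The date acceleration becomes effective: June 8, 2027 + 33 days = July 11, 2027. That falls on a Sunday, so it rolls to the next business day, Monday, July 12, 2027.

July 12, 2027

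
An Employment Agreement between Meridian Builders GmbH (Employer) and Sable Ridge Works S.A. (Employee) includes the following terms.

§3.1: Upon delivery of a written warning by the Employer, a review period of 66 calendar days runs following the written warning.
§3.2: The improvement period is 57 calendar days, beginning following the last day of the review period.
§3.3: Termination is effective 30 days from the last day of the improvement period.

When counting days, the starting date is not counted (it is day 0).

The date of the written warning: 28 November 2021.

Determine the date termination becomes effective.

Adding 66 calendar days to 28 November 2021 gives 2 February 2022, which is the last day of the review period.
Adding 57 calendar days to 2 February 2022 gives 31 March 2022, which is the last day of the improvement period.
The date termination becomes effective: 30 calendar days after 31 March 2022 is 30 April 2022.

30 April 2022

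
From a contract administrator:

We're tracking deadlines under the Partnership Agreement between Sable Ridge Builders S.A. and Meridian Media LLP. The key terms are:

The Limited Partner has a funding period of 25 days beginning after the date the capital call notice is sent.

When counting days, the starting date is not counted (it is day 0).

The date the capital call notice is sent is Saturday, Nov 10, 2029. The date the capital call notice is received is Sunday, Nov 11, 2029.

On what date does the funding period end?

The last day of the funding period: Nov 10, 2029 + 25 days = Dec 5, 2029.

Dec 5, 2029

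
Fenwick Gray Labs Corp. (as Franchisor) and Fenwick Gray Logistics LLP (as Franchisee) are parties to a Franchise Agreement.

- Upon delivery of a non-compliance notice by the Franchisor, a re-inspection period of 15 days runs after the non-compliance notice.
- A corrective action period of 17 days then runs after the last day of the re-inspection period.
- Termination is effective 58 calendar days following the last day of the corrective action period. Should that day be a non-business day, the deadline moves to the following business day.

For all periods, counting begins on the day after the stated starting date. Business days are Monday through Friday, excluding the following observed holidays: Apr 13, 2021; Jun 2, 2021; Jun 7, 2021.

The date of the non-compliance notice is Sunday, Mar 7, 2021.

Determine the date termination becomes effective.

Jun 8, 2021

The last day of the re-inspection period: Mar 7, 2021 + 15 days = Mar 22, 2021.
The last day of the corrective action period: Mar 22, 2021 + 17 days = Apr 8, 2021.
The date termination becomes effective: Apr 8, 2021 + 58 days = Jun 5, 2021. That falls on a Saturday, so it rolls to the next business day, Tuesday, Jun 8, 2021.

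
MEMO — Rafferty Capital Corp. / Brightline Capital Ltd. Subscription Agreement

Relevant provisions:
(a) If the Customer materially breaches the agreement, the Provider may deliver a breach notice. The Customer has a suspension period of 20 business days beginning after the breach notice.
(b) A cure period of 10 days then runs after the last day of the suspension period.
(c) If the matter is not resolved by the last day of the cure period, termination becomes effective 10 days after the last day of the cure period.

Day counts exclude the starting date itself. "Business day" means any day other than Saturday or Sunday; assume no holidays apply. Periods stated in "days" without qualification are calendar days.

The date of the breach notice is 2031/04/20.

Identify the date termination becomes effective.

From Sunday, 2031/04/20, 20 business days (Apr 21, Apr 22, Apr 23, Apr 24, …, May 14, May 15, May 16, skipping weekends) brings us to Friday, 2031/05/16, which is the last day of the suspension period.
The last day of the cure period: 2031/05/16 + 10 days = 2031/05/26.
The date termination becomes effective: 10 calendar days after 2031/05/26 is 2031/06/05.

2031/06/05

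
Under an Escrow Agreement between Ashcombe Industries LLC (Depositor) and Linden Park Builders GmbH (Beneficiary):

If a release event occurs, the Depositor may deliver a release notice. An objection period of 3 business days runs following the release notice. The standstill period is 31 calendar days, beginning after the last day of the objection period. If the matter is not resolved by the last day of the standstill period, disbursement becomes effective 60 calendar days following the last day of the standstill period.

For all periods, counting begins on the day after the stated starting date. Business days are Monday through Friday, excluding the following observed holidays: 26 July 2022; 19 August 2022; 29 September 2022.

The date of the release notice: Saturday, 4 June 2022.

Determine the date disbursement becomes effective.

7 September 2022

From Saturday, 4 June 2022, 3 business days (Jun 6, Jun 7, Jun 8, skipping weekends) brings us to Wednesday, 8 June 2022, which is the last day of the objection period.
The last day of the standstill period: 8 June 2022 + 31 days = 9 July 2022.
The date disbursement becomes effective: 9 July 2022 + 60 days = 7 September 2022.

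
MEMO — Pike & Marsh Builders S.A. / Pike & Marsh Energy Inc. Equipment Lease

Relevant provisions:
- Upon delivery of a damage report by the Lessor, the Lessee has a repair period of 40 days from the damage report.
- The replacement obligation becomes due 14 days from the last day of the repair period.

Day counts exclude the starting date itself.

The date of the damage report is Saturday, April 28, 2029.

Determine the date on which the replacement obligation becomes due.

June 21, 2029

The last day of the repair period: April 28, 2029 + 40 days = June 7, 2029.
The date on which the replacement obligation becomes due: 14 calendar days after June 7, 2029 is June 21, 2029.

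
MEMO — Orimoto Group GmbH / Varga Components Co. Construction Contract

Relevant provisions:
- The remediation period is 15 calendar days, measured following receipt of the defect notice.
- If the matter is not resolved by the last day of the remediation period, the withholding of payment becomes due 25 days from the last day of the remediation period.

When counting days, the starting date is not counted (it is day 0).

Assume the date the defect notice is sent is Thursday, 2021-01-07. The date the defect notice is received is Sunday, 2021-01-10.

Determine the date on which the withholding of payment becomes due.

2021-02-19

Adding 15 calendar days to 2021-01-10 gives 2021-01-25, which is the last day of the remediation period.
The date on which the withholding of payment becomes due: 25 calendar days after 2021-01-25 is 2021-02-19.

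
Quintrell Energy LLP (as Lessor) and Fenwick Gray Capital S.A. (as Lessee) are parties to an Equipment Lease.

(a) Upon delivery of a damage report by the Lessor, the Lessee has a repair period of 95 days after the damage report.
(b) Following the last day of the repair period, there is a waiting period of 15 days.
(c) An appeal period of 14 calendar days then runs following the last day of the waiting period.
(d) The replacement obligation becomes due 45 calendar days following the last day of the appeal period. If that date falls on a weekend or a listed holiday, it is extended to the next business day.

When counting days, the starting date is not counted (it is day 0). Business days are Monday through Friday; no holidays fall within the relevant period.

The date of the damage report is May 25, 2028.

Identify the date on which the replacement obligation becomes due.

Nov 10, 2028

The last day of the repair period: 95 calendar days after May 25, 2028 is Aug 28, 2028.
The last day of the waiting period: 15 calendar days after Aug 28, 2028 is Sep 12, 2028.
The last day of the appeal period: 14 calendar days after Sep 12, 2028 is Sep 26, 2028.
The date on which the replacement obligation becomes due: Sep 26, 2028 + 45 days = Nov 10, 2028. Nov 10, 2028 is a Friday, so no roll-forward applies.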